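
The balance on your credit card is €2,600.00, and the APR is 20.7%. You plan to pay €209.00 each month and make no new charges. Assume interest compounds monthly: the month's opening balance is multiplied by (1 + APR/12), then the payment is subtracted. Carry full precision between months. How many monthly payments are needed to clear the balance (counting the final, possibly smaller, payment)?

Monthly rate r = 20.7%/12 = 1.725% = 0.01725.
Recurrence: B ← B·(1+r) − €209.00.
Month 1: interest €44.85; balance after payment €2,435.85.
Month 2: interest €42.02; balance after payment €2,268.87.
Closed form: n = −ln(1 − rB₀/P)/ln(1+r) = −ln(0.78541)/ln(1.01725) ≈ 14.124, so the balance reaches zero during payment 15.

15 payments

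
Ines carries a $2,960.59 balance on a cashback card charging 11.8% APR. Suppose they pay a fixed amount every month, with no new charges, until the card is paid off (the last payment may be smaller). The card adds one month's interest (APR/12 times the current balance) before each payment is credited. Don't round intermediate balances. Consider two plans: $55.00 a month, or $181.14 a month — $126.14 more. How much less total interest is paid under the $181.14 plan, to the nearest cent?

Monthly rate r = 11.8%/12 = 0.983333% = 0.00983333.
At $55.00/mo: n = ⌈−ln(1 − rB₀/P)/ln(1+r)⌉ = 78 payments (last $0.59); total interest = total paid − $2,960.59 = $1,275.00.
At $181.14/mo: 18 payments (last $164.06); total interest $282.85.
Interest saved = $1,275.00 − $282.85 = $992.15.

$992.15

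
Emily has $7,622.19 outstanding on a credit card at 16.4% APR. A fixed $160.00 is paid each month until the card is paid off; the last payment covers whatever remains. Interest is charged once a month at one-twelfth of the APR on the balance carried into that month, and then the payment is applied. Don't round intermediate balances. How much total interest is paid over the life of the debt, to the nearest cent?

$4,788.30

Monthly rate r = 16.4%/12 = 1.36667% = 0.0136667.
Payoff takes n = ⌈−ln(1 − rB₀/P)/ln(1+r)⌉ = ⌈77.564⌉ = 78 payments; the last is $90.49.
Total paid = 77·$160.00 + $90.49 = $12,410.49.
Total interest = total paid − principal = $12,410.49 − $7,622.19 = $4,788.30.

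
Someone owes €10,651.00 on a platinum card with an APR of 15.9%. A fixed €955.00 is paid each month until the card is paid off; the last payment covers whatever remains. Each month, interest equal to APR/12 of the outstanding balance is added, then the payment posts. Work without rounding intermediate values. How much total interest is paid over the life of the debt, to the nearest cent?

Monthly rate r = 15.9%/12 = 1.325% = 0.01325.
Payoff takes n = ⌈−ln(1 − rB₀/P)/ln(1+r)⌉ = ⌈12.148⌉ = 13 payments; the last is €142.24.
Total paid = 12·€955.00 + €142.24 = €11,602.24.
Total interest = total paid − principal = €11,602.24 − €10,651.00 = €951.24.

€951.24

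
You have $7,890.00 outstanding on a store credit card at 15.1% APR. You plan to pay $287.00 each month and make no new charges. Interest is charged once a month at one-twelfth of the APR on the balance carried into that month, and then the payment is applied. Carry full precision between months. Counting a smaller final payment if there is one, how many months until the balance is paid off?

Monthly rate r = 15.1%/12 = 1.25833% = 0.0125833.
Recurrence: B ← B·(1+r) − $287.00.
Month 1: interest $99.28; balance after payment $7,702.28.
Month 2: interest $96.92; balance after payment $7,512.20.
Closed form: n = −ln(1 − rB₀/P)/ln(1+r) = −ln(0.65407)/ln(1.01258) ≈ 33.950, so the balance reaches zero during payment 34.

34 payments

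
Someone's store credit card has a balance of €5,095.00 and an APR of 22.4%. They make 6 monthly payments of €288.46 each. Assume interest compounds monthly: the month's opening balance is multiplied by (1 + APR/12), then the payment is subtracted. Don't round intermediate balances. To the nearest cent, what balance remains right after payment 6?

€3,879.37

Monthly rate r = 22.4%/12 = 1.86667% = 0.0186667.
Each month: B ← B·(1+r) − €288.46.
Month 1: interest €95.11; balance after payment €4,901.65.
Month 2: interest €91.50; balance after payment €4,704.68.
Month 3: interest €87.82; balance after payment €4,504.04.
Month 4: interest €84.08; balance after payment €4,299.66.
Month 5: interest €80.26; balance after payment €4,091.46.
Month 6: interest €76.37; balance after payment €3,879.37.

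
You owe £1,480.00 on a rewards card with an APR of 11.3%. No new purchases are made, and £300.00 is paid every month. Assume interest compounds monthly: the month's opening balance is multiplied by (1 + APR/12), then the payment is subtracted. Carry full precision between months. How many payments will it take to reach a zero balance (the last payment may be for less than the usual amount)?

Monthly rate r = 11.3%/12 = 0.941667% = 0.00941667.
Recurrence: B ← B·(1+r) − £300.00.
Month 1: interest £13.94; balance after payment £1,193.94.
Month 2: interest £11.24; balance after payment £905.18.
Month 3: interest £8.52; balance after payment £613.70.
Month 4: interest £5.78; balance after payment £319.48.
Month 5: interest £3.01; balance after payment £22.49.
Month 6: interest £0.21; balance after payment £0.00.

6 payments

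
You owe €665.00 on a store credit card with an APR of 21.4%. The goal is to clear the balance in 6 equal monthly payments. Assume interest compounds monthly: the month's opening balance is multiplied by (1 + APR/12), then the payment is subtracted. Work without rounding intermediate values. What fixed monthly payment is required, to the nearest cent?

€117.85

Monthly rate r = 21.4%/12 = 1.78333% = 0.0178333.
Level-payment amortization: P = B₀·r / (1 − (1+r)^(−n)) = 665.00·0.0178333 / (1 − 1.01783^(−6)).
Denominator 1 − (1+r)^(−6) = 0.100626717.
P = 11.8592 / 0.100626717 ≈ 117.85.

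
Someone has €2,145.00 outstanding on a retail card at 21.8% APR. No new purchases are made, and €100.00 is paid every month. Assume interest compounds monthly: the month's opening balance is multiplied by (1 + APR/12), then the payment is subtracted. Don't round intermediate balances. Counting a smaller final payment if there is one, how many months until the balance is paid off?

Monthly rate r = 21.8%/12 = 1.81667% = 0.0181667.
Recurrence: B ← B·(1+r) − €100.00.
Month 1: interest €38.97; balance after payment €2,083.97.
Month 2: interest €37.86; balance after payment €2,021.83.
Closed form: n = −ln(1 − rB₀/P)/ln(1+r) = −ln(0.61033)/ln(1.01817) ≈ 27.426, so the balance reaches zero during payment 28.

28 payments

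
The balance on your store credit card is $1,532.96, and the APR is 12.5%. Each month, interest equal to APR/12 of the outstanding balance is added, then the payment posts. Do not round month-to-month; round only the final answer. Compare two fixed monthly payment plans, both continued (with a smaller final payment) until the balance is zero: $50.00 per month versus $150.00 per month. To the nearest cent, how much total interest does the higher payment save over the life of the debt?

Monthly rate r = 12.5%/12 = 1.04167% = 0.0104167.
At $50.00/mo: n = ⌈−ln(1 − rB₀/P)/ln(1+r)⌉ = 38 payments (last $6.34); total interest = total paid − $1,532.96 = $323.38.
At $150.00/mo: 11 payments (last $129.37); total interest $96.41.
Interest saved = $323.38 − $96.41 = $226.97.

$226.97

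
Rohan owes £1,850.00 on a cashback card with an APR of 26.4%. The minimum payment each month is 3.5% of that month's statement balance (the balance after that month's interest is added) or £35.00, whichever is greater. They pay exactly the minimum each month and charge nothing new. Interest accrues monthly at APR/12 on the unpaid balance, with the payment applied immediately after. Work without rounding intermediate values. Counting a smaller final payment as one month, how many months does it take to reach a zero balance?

Monthly rate r = 26.4%/12 = 2.2% = 0.022.
While 3.5% of the post-interest balance exceeds £35.00, each month B ← (B·(1+r))·(1 − 0.035), i.e. B shrinks by the factor (1+r)·0.965 = 0.98623.
This holds for months 1–46. Entering month 47 the balance is £977.62; 3.5% of the post-interest balance is now below £35.00, so the flat £35.00 minimum applies from here.
From month 47 a fixed £35.00 at rate r clears £977.62 in 44 more payments. Total: 46 + 44 = 90 months.

90 months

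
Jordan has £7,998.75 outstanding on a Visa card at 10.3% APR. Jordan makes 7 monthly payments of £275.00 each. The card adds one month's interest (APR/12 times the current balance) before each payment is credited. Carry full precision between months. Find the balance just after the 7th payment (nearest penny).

Monthly rate r = 10.3%/12 = 0.858333% = 0.00858333.
Each month: B ← B·(1+r) − £275.00.
Month 1: interest £68.66; balance after payment £7,792.41.
Month 2: interest £66.88; balance after payment £7,584.29.
Month 3: interest £65.10; balance after payment £7,374.39.
Month 4: interest £63.30; balance after payment £7,162.69.
Month 5: interest £61.48; balance after payment £6,949.17.
Month 6: interest £59.65; balance after payment £6,733.81.
Month 7: interest £57.80; balance after payment £6,516.61.

£6,516.61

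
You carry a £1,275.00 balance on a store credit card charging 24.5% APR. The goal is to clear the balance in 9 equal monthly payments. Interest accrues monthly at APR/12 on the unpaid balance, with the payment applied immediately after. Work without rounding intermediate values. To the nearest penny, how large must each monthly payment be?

£156.52

Monthly rate r = 24.5%/12 = 2.04167% = 0.0204167.
Level-payment amortization: P = B₀·r / (1 − (1+r)^(−n)) = 1275.00·0.0204167 / (1 − 1.02042^(−9)).
Denominator 1 − (1+r)^(−9) = 0.166314766.
P = 26.0312 / 0.166314766 ≈ 156.52.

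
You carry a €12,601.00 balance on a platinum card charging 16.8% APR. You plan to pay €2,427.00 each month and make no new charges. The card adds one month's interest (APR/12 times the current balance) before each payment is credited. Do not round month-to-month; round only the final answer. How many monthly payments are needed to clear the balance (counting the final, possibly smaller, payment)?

6 payments

Monthly rate r = 16.8%/12 = 1.4% = 0.014.
Recurrence: B ← B·(1+r) − €2,427.00.
Month 1: interest €176.41; balance after payment €10,350.41.
Month 2: interest €144.91; balance after payment €8,068.32.
Month 3: interest €112.96; balance after payment €5,754.28.
Month 4: interest €80.56; balance after payment €3,407.84.
Month 5: interest €47.71; balance after payment €1,028.55.
Month 6: interest €14.40; balance after payment €0.00.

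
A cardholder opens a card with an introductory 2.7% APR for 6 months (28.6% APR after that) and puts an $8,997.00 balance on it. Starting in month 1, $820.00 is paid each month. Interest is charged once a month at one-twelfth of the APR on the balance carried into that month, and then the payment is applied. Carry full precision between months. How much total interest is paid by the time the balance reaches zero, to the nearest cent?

$424.95

Promo months 1–6 at r₀ = 2.7%/12 = 0.00225; months 7+ at r₁ = 28.6%/12 = 0.0238333.
After month 6: iterate B ← B·(1+r₀) − $820.00 for 6 months → $4,171.39.
Then at r₁ with $820.00/mo: n₂ = −ln(1 − r₁·B/P)/ln(1+r₁) ≈ 5.49 → 6 more payments.
Total paid = 11·$820.00 + $401.95 = $9,421.95; interest = $9,421.95 − $8,997.00 = $424.95.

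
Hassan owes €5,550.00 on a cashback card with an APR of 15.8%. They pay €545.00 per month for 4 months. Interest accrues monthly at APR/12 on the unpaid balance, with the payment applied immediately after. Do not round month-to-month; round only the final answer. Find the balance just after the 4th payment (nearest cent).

Monthly rate r = 15.8%/12 = 1.31667% = 0.0131667.
Each month: B ← B·(1+r) − €545.00.
Month 1: interest €73.08; balance after payment €5,078.07.
Month 2: interest €66.86; balance after payment €4,599.94.
Month 3: interest €60.57; balance after payment €4,115.50.
Month 4: interest €54.19; balance after payment €3,624.69.

€3,624.69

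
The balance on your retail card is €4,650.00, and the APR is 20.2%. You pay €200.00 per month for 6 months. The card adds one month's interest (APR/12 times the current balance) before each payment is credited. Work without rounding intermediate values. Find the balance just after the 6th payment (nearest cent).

Monthly rate r = 20.2%/12 = 1.68333% = 0.0168333.
Each month: B ← B·(1+r) − €200.00.
Month 1: interest €78.27; balance after payment €4,528.27.
Month 2: interest €76.23; balance after payment €4,404.50.
Month 3: interest €74.14; balance after payment €4,278.64.
Month 4: interest €72.02; balance after payment €4,150.67.
Month 5: interest €69.87; balance after payment €4,020.54.
Month 6: interest €67.68; balance after payment €3,888.22.

€3,888.22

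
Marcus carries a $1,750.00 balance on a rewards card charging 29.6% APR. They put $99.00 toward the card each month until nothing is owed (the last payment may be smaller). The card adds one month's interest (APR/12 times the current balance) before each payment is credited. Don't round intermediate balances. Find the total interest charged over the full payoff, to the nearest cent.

$577.27

Monthly rate r = 29.6%/12 = 2.46667% = 0.0246667.
Payoff takes n = ⌈−ln(1 − rB₀/P)/ln(1+r)⌉ = ⌈23.505⌉ = 24 payments; the last is $50.27.
Total paid = 23·$99.00 + $50.27 = $2,327.27.
Total interest = total paid − principal = $2,327.27 − $1,750.00 = $577.27.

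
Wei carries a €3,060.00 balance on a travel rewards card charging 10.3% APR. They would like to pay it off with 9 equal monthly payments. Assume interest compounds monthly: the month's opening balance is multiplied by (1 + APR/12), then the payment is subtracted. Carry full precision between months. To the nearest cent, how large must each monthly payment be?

Monthly rate r = 10.3%/12 = 0.858333% = 0.00858333.
Level-payment amortization: P = B₀·r / (1 − (1+r)^(−n)) = 3060.00·0.00858333 / (1 − 1.00858^(−9)).
Denominator 1 − (1+r)^(−9) = 0.0740363998.
P = 26.265 / 0.0740363998 ≈ 354.76.

€354.76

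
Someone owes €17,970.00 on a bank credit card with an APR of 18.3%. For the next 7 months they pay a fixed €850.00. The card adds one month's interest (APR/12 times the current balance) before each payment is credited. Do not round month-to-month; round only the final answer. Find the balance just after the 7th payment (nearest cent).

€13,749.09

Monthly rate r = 18.3%/12 = 1.525% = 0.01525.
Each month: B ← B·(1+r) − €850.00.
Month 1: interest €274.04; balance after payment €17,394.04.
Month 2: interest €265.26; balance after payment €16,809.30.
Month 3: interest €256.34; balance after payment €16,215.64.
Month 4: interest €247.29; balance after payment €15,612.93.
Month 5: interest €238.10; balance after payment €15,001.03.
Month 6: interest €228.77; balance after payment €14,379.79.
Month 7: interest €219.29; balance after payment €13,749.09.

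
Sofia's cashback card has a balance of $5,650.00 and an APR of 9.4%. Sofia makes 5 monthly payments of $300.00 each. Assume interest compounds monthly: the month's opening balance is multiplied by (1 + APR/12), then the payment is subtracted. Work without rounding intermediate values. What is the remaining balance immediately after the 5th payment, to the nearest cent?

$4,351.10

Monthly rate r = 9.4%/12 = 0.783333% = 0.00783333.
Each month: B ← B·(1+r) − $300.00.
Month 1: interest $44.26; balance after payment $5,394.26.
Month 2: interest $42.26; balance after payment $5,136.51.
Month 3: interest $40.24; balance after payment $4,876.75.
Month 4: interest $38.20; balance after payment $4,614.95.
Month 5: interest $36.15; balance after payment $4,351.10.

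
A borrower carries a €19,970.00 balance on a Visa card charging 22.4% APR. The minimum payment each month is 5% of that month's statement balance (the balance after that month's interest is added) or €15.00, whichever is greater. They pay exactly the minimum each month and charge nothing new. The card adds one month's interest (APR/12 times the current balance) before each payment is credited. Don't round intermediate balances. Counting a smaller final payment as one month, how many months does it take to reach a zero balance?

Monthly rate r = 22.4%/12 = 1.86667% = 0.0186667.
While 5% of the post-interest balance exceeds €15.00, each month B ← (B·(1+r))·(1 − 0.05), i.e. B shrinks by the factor (1+r)·0.95 = 0.96773.
This holds for months 1–129. Entering month 130 the balance is €290.31; 5% of the post-interest balance is now below €15.00, so the flat €15.00 minimum applies from here.
From month 130 a fixed €15.00 at rate r clears €290.31 in 25 more payments. Total: 129 + 25 = 154 months.

154 months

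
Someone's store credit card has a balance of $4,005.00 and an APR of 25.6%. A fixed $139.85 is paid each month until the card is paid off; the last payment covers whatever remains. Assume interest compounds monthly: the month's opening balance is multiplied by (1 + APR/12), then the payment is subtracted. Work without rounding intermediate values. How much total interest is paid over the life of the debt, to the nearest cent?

$2,249.58

Monthly rate r = 25.6%/12 = 2.13333% = 0.0213333.
Payoff takes n = ⌈−ln(1 − rB₀/P)/ln(1+r)⌉ = ⌈44.721⌉ = 45 payments; the last is $101.18.
Total paid = 44·$139.85 + $101.18 = $6,254.58.
Total interest = total paid − principal = $6,254.58 − $4,005.00 = $2,249.58.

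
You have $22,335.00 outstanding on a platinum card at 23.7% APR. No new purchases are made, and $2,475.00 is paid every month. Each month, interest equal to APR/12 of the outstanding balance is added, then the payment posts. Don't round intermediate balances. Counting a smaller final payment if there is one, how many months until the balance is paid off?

11 months

Monthly rate r = 23.7%/12 = 1.975% = 0.01975.
Recurrence: B ← B·(1+r) − $2,475.00.
Month 1: interest $441.12; balance after payment $20,301.12.
Month 2: interest $400.95; balance after payment $18,227.06.
Closed form: n = −ln(1 − rB₀/P)/ln(1+r) = −ln(0.82177)/ln(1.01975) ≈ 10.037, so the balance reaches zero during payment 11.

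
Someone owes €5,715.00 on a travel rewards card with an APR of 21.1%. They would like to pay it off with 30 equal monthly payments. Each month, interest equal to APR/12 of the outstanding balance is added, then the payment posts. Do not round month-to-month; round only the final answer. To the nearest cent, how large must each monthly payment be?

€246.77

Monthly rate r = 21.1%/12 = 1.75833% = 0.0175833.
Level-payment amortization: P = B₀·r / (1 − (1+r)^(−n)) = 5715.00·0.0175833 / (1 − 1.01758^(−30)).
Denominator 1 − (1+r)^(−30) = 0.40721058.
P = 100.489 / 0.40721058 ≈ 246.77.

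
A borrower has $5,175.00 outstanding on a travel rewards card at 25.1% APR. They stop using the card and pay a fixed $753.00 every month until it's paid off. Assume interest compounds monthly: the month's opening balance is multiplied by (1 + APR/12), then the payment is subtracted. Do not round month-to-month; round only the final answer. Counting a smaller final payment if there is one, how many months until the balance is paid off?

Monthly rate r = 25.1%/12 = 2.09167% = 0.0209167.
Recurrence: B ← B·(1+r) − $753.00.
Month 1: interest $108.24; balance after payment $4,530.24.
Month 2: interest $94.76; balance after payment $3,872.00.
Closed form: n = −ln(1 − rB₀/P)/ln(1+r) = −ln(0.85625)/ln(1.02092) ≈ 7.497, so the balance reaches zero during payment 8.

8 months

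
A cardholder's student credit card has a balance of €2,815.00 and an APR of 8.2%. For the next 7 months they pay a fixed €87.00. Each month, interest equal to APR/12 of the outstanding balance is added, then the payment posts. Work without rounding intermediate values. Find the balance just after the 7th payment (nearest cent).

€2,330.82

Monthly rate r = 8.2%/12 = 0.683333% = 0.00683333.
Each month: B ← B·(1+r) − €87.00.
Month 1: interest €19.24; balance after payment €2,747.24.
Month 2: interest €18.77; balance after payment €2,679.01.
Month 3: interest €18.31; balance after payment €2,610.32.
Month 4: interest €17.84; balance after payment €2,541.15.
Month 5: interest €17.36; balance after payment €2,471.52.
Month 6: interest €16.89; balance after payment €2,401.41.
Month 7: interest €16.41; balance after payment €2,330.82.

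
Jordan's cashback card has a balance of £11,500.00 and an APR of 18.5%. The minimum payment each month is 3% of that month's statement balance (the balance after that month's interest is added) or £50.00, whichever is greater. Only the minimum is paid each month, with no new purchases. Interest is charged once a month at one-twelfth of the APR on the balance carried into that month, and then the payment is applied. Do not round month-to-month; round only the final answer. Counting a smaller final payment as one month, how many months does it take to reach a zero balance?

175 months

Monthly rate r = 18.5%/12 = 1.54167% = 0.0154167.
While 3% of the post-interest balance exceeds £50.00, each month B ← (B·(1+r))·(1 − 0.03), i.e. B shrinks by the factor (1+r)·0.97 = 0.98495.
This holds for months 1–129. Entering month 130 the balance is £1,626.91; 3% of the post-interest balance is now below £50.00, so the flat £50.00 minimum applies from here.
From month 130 a fixed £50.00 at rate r clears £1,626.91 in 46 more payments. Total: 129 + 46 = 175 months.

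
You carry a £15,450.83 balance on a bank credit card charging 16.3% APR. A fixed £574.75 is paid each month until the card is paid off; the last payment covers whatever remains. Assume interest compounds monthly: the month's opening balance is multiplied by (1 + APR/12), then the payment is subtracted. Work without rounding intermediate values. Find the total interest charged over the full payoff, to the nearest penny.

£3,906.30

Monthly rate r = 16.3%/12 = 1.35833% = 0.0135833.
Payoff takes n = ⌈−ln(1 − rB₀/P)/ln(1+r)⌉ = ⌈33.678⌉ = 34 payments; the last is £390.38.
Total paid = 33·£574.75 + £390.38 = £19,357.13.
Total interest = total paid − principal = £19,357.13 − £15,450.83 = £3,906.30.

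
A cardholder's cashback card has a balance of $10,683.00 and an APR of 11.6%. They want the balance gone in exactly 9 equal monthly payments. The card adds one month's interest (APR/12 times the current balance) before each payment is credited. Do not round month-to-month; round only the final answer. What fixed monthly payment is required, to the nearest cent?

$1,245.11

Monthly rate r = 11.6%/12 = 0.966667% = 0.00966667.
Level-payment amortization: P = B₀·r / (1 − (1+r)^(−n)) = 10683.00·0.00966667 / (1 − 1.00967^(−9)).
Denominator 1 − (1+r)^(−9) = 0.0829398278.
P = 103.269 / 0.0829398278 ≈ 1245.11.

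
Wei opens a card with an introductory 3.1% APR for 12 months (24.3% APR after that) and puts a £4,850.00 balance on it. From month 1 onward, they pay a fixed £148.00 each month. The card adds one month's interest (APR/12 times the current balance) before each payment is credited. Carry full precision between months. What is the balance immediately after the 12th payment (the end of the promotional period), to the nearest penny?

£3,201.05

Promo months 1–12 at r₀ = 3.1%/12 = 0.00258333; months 13+ at r₁ = 24.3%/12 = 0.02025.
After month 12: iterate B ← B·(1+r₀) − £148.00 for 12 months → £3,201.05.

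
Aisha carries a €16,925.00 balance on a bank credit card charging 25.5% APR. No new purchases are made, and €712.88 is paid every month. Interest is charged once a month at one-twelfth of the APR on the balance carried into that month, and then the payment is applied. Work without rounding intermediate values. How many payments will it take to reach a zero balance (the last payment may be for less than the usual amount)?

Monthly rate r = 25.5%/12 = 2.125% = 0.02125.
Recurrence: B ← B·(1+r) − €712.88.
Month 1: interest €359.66; balance after payment €16,571.78.
Month 2: interest €352.15; balance after payment €16,211.05.
Closed form: n = −ln(1 − rB₀/P)/ln(1+r) = −ln(0.49549)/ln(1.02125) ≈ 33.395, so the balance reaches zero during payment 34.

34 months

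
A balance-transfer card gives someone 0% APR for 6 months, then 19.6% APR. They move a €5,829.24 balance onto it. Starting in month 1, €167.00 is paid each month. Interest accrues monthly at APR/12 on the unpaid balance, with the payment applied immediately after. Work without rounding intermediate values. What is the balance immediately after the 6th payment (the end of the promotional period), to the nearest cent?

Promo months 1–6 at r₀ = 0%/12 = 0; months 7+ at r₁ = 19.6%/12 = 0.0163333.
After month 6 (no interest yet): B = €5,829.24 − 6·€167.00 = €4,827.24.

€4,827.24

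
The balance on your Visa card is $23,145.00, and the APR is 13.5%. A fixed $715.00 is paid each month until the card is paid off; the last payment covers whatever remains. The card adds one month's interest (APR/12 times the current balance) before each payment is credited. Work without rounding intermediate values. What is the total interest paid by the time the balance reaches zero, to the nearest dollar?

Monthly rate r = 13.5%/12 = 1.125% = 0.01125.
Payoff takes n = ⌈−ln(1 − rB₀/P)/ln(1+r)⌉ = ⌈40.477⌉ = 41 payments; the last is $342.02.
Total paid = 40·$715.00 + $342.02 = $28,942.02.
Total interest = total paid − principal = $28,942.02 − $23,145.00 = $5,797.02.

$5,797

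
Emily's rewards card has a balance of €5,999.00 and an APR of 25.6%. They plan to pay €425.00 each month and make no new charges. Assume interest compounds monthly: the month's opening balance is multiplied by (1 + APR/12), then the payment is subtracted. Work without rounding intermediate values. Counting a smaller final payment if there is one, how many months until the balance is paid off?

17 payments

Monthly rate r = 25.6%/12 = 2.13333% = 0.0213333.
Recurrence: B ← B·(1+r) − €425.00.
Month 1: interest €127.98; balance after payment €5,701.98.
Month 2: interest €121.64; balance after payment €5,398.62.
Closed form: n = −ln(1 − rB₀/P)/ln(1+r) = −ln(0.69887)/ln(1.02133) ≈ 16.973, so the balance reaches zero during payment 17.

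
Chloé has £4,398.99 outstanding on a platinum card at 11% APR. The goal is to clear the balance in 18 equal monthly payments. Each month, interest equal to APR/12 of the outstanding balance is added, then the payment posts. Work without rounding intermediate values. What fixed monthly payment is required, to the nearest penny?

£266.22

Monthly rate r = 11%/12 = 0.916667% = 0.00916667.
Level-payment amortization: P = B₀·r / (1 − (1+r)^(−n)) = 4398.99·0.00916667 / (1 − 1.00917^(−18)).
Denominator 1 − (1+r)^(−18) = 0.151468729.
P = 40.3241 / 0.151468729 ≈ 266.22.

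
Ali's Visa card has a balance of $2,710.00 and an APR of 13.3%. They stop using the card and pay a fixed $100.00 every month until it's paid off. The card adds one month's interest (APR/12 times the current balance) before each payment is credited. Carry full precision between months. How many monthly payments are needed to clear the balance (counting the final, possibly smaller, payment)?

Monthly rate r = 13.3%/12 = 1.10833% = 0.0110833.
Recurrence: B ← B·(1+r) − $100.00.
Month 1: interest $30.04; balance after payment $2,640.04.
Month 2: interest $29.26; balance after payment $2,569.30.
Closed form: n = −ln(1 − rB₀/P)/ln(1+r) = −ln(0.69964)/ln(1.01108) ≈ 32.406, so the balance reaches zero during payment 33.

33 months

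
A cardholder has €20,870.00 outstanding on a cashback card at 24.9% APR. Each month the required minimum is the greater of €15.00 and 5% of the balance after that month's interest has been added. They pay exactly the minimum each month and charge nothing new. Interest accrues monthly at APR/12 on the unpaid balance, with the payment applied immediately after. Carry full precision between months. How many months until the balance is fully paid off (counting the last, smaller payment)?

165 months

Monthly rate r = 24.9%/12 = 2.075% = 0.02075.
While 5% of the post-interest balance exceeds €15.00, each month B ← (B·(1+r))·(1 − 0.05), i.e. B shrinks by the factor (1+r)·0.95 = 0.96971.
This holds for months 1–139. Entering month 140 the balance is €290.33; 5% of the post-interest balance is now below €15.00, so the flat €15.00 minimum applies from here.
From month 140 a fixed €15.00 at rate r clears €290.33 in 26 more payments. Total: 139 + 26 = 165 months.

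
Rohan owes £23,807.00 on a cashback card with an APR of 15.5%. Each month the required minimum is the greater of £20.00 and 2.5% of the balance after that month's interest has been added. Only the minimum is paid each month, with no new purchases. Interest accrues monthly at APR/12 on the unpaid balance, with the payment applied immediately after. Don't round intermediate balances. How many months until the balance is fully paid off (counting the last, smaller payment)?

329 months

Monthly rate r = 15.5%/12 = 1.29167% = 0.0129167.
While 2.5% of the post-interest balance exceeds £20.00, each month B ← (B·(1+r))·(1 − 0.025), i.e. B shrinks by the factor (1+r)·0.975 = 0.98759.
This holds for months 1–273. Entering month 274 the balance is £788.11; 2.5% of the post-interest balance is now below £20.00, so the flat £20.00 minimum applies from here.
From month 274 a fixed £20.00 at rate r clears £788.11 in 56 more payments. Total: 273 + 56 = 329 months.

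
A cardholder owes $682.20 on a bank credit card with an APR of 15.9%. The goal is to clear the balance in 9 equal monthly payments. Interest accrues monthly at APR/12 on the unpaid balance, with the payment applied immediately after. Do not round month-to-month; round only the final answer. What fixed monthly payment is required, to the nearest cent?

$80.91

Monthly rate r = 15.9%/12 = 1.325% = 0.01325.
Level-payment amortization: P = B₀·r / (1 − (1+r)^(−n)) = 682.20·0.01325 / (1 − 1.01325^(−9)).
Denominator 1 − (1+r)^(−9) = 0.111718764.
P = 9.03915 / 0.111718764 ≈ 80.91.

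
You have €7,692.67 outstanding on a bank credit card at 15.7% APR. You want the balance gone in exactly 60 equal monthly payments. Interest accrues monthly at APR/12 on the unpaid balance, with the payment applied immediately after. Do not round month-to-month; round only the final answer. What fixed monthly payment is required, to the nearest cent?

€185.85

Monthly rate r = 15.7%/12 = 1.30833% = 0.0130833.
Level-payment amortization: P = B₀·r / (1 − (1+r)^(−n)) = 7692.67·0.0130833 / (1 − 1.01308^(−60)).
Denominator 1 − (1+r)^(−60) = 0.541552339.
P = 100.646 / 0.541552339 ≈ 185.85.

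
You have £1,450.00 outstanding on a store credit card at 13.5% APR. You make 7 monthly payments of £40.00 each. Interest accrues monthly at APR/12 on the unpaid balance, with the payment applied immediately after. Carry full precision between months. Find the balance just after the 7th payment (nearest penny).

Monthly rate r = 13.5%/12 = 1.125% = 0.01125.
Each month: B ← B·(1+r) − £40.00.
Month 1: interest £16.31; balance after payment £1,426.31.
Month 2: interest £16.05; balance after payment £1,402.36.
Month 3: interest £15.78; balance after payment £1,378.14.
Month 4: interest £15.50; balance after payment £1,353.64.
Month 5: interest £15.23; balance after payment £1,328.87.
Month 6: interest £14.95; balance after payment £1,303.82.
Month 7: interest £14.67; balance after payment £1,278.49.

£1,278.49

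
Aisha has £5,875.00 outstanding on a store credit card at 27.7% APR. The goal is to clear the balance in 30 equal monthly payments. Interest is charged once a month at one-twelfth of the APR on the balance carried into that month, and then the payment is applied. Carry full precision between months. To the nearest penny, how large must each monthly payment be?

Monthly rate r = 27.7%/12 = 2.30833% = 0.0230833.
Level-payment amortization: P = B₀·r / (1 − (1+r)^(−n)) = 5875.00·0.0230833 / (1 − 1.02308^(−30)).
Denominator 1 − (1+r)^(−30) = 0.495722366.
P = 135.615 / 0.495722366 ≈ 273.57.

£273.57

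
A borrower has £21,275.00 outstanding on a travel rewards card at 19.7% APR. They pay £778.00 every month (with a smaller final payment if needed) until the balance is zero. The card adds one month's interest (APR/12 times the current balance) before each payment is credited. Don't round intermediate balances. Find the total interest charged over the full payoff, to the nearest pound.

Monthly rate r = 19.7%/12 = 1.64167% = 0.0164167.
Payoff takes n = ⌈−ln(1 − rB₀/P)/ln(1+r)⌉ = ⌈36.595⌉ = 37 payments; the last is £464.27.
Total paid = 36·£778.00 + £464.27 = £28,472.27.
Total interest = total paid − principal = £28,472.27 − £21,275.00 = £7,197.27.

£7,197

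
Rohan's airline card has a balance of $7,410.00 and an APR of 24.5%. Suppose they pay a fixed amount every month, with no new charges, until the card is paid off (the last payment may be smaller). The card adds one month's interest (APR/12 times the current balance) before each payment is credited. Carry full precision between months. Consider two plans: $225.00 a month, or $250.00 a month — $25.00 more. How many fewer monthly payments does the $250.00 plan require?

Monthly rate r = 24.5%/12 = 2.04167% = 0.0204167.
At $225.00/mo: n = ⌈−ln(1 − rB₀/P)/ln(1+r)⌉ = 56 payments (last $48.48); total interest = total paid − $7,410.00 = $5,013.48.
At $250.00/mo: 46 payments (last $244.38); total interest $4,084.38.
Payments saved = 56 − 46 = 10.

10 fewer payments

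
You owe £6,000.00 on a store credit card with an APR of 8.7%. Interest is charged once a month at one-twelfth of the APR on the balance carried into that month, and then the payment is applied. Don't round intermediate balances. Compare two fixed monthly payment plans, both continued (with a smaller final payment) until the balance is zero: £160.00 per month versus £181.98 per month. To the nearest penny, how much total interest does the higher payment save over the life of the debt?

Monthly rate r = 8.7%/12 = 0.725% = 0.00725.
At £160.00/mo: n = ⌈−ln(1 − rB₀/P)/ln(1+r)⌉ = 44 payments (last £147.49); total interest = total paid − £6,000.00 = £1,027.49.
At £181.98/mo: 38 payments (last £148.44); total interest £881.70.
Interest saved = £1,027.49 − £881.70 = £145.79.

£145.79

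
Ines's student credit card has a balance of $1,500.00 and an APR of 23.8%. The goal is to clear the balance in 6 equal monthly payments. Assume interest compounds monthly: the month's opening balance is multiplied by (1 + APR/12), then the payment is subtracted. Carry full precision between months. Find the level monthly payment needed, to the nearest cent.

$267.64

Monthly rate r = 23.8%/12 = 1.98333% = 0.0198333.
Level-payment amortization: P = B₀·r / (1 − (1+r)^(−n)) = 1500.00·0.0198333 / (1 − 1.01983^(−6)).
Denominator 1 − (1+r)^(−6) = 0.11115756.
P = 29.75 / 0.11115756 ≈ 267.64.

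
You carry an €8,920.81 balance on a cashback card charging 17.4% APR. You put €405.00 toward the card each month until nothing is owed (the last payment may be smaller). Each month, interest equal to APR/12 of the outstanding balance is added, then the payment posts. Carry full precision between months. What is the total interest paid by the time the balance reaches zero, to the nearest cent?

Monthly rate r = 17.4%/12 = 1.45% = 0.0145.
Payoff takes n = ⌈−ln(1 − rB₀/P)/ln(1+r)⌉ = ⌈26.727⌉ = 27 payments; the last is €295.09.
Total paid = 26·€405.00 + €295.09 = €10,825.09.
Total interest = total paid − principal = €10,825.09 − €8,920.81 = €1,904.28.

€1,904.28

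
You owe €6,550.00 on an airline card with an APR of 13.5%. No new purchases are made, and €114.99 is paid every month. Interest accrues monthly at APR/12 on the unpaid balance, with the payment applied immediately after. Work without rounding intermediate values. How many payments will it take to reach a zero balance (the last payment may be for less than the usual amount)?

Monthly rate r = 13.5%/12 = 1.125% = 0.01125.
Recurrence: B ← B·(1+r) − €114.99.
Month 1: interest €73.69; balance after payment €6,508.70.
Month 2: interest €73.22; balance after payment €6,466.93.
Closed form: n = −ln(1 − rB₀/P)/ln(1+r) = −ln(0.35918)/ln(1.01125) ≈ 91.526, so the balance reaches zero during payment 92.

92 months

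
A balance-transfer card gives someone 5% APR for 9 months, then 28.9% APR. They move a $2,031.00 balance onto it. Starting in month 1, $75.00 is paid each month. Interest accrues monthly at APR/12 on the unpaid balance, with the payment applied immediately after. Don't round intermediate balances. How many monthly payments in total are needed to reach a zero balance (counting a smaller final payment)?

Promo months 1–9 at r₀ = 5%/12 = 0.00416667; months 10+ at r₁ = 28.9%/12 = 0.0240833.
After month 9: iterate B ← B·(1+r₀) − $75.00 for 9 months → $1,422.08.
Then at r₁ with $75.00/mo: n₂ = −ln(1 − r₁·B/P)/ln(1+r₁) ≈ 25.63 → 26 more payments.

35 payments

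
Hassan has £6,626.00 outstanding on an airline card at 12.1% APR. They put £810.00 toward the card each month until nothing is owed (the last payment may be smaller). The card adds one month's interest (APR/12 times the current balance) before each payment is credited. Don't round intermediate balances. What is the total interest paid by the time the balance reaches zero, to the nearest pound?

£325

Monthly rate r = 12.1%/12 = 1.00833% = 0.0100833.
Payoff takes n = ⌈−ln(1 − rB₀/P)/ln(1+r)⌉ = ⌈8.580⌉ = 9 payments; the last is £471.09.
Total paid = 8·£810.00 + £471.09 = £6,951.09.
Total interest = total paid − principal = £6,951.09 − £6,626.00 = £325.09.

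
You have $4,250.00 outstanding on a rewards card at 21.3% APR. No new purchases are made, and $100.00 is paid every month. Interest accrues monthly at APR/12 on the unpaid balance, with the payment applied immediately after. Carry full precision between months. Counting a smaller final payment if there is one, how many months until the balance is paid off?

Monthly rate r = 21.3%/12 = 1.775% = 0.01775.
Recurrence: B ← B·(1+r) − $100.00.
Month 1: interest $75.44; balance after payment $4,225.44.
Month 2: interest $75.00; balance after payment $4,200.44.
Closed form: n = −ln(1 − rB₀/P)/ln(1+r) = −ln(0.24562)/ln(1.01775) ≈ 79.796, so the balance reaches zero during payment 80.

80 months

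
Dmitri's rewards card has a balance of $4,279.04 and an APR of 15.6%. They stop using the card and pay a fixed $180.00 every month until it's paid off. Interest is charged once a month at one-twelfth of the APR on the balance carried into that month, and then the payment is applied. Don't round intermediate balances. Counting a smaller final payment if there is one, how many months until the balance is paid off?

Monthly rate r = 15.6%/12 = 1.3% = 0.013.
Recurrence: B ← B·(1+r) − $180.00.
Month 1: interest $55.63; balance after payment $4,154.67.
Month 2: interest $54.01; balance after payment $4,028.68.
Closed form: n = −ln(1 − rB₀/P)/ln(1+r) = −ln(0.69096)/ln(1.013) ≈ 28.621, so the balance reaches zero during payment 29.

29 payments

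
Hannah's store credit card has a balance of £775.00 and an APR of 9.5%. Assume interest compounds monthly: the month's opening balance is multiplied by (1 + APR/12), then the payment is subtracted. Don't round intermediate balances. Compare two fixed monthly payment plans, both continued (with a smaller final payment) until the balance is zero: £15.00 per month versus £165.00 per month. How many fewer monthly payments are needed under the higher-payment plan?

62 fewer payments

Monthly rate r = 9.5%/12 = 0.791667% = 0.00791667.
At £15.00/mo: n = ⌈−ln(1 − rB₀/P)/ln(1+r)⌉ = 67 payments (last £10.56); total interest = total paid − £775.00 = £225.56.
At £165.00/mo: 5 payments (last £133.00); total interest £18.00.
Payments saved = 67 − 5 = 62.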